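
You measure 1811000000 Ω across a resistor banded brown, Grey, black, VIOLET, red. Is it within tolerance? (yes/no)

Brown → 1 (first significant figure)
Grey → 8 (second significant figure)
Black → 0 (third significant figure)
Violet → ×10^7 multiplier
Red → ±2% tolerance
180 × 10000000 = 1800000000 Ω
Allowed range: 1764000000 Ω to 1836000000 Ω.
1811000000 Ω lies inside that range.

yes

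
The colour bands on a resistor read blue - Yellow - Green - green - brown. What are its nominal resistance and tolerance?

64500000 Ω ±1%

Blue → 6 (first significant figure)
Yellow → 4 (second significant figure)
Green → 5 (third significant figure)
Green → ×10^5 multiplier
Brown → ±1% tolerance
645 × 100000 = 64500000 Ω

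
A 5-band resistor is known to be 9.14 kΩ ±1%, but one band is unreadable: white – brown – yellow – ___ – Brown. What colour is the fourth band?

brown

9140 Ω = 914 × 10^1.
The fourth band is the multiplier, 10^1, which is brown.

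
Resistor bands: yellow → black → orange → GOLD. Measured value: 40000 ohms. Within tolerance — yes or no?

Yellow → 4 (first significant figure)
Black → 0 (second significant figure)
Orange → ×10^3 multiplier
Gold → ±5% tolerance
40 × 1000 = 40000 Ω
Allowed range: 38000 Ω to 42000 Ω.
40000 ohms lies inside that range.

yes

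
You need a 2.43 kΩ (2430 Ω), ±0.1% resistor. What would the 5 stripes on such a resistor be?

2430 Ω = 243 × 10^1.
2 → red
4 → yellow
3 → orange
Multiplier 10^1 → brown.
±0.1% tolerance → violet.

red, yellow, orange, brown, violet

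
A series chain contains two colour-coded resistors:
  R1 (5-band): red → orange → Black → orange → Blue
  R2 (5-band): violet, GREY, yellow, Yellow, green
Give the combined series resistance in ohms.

R1: red, orange, black → 230; orange ×10^3 → 230000 Ω.
R2: violet, grey, yellow → 784; yellow ×10^4 → 7840000 Ω.
Series: 230000 + 7840000 = 8070000 Ω.

8070000 Ω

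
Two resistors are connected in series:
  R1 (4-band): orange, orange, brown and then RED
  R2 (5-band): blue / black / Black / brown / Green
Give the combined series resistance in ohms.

R1: orange, orange → 33; brown ×10 → 330 Ω.
R2: blue, black, black → 600; brown ×10 → 6000 Ω.
Series: 330 + 6000 = 6330 Ω.

6330 Ω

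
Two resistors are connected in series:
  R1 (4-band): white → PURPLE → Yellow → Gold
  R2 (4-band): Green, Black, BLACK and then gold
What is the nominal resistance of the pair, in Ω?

R1: white, violet → 97; yellow ×10^4 → 970000 Ω.
R2: green, black → 50; black ×1 → 50 Ω.
Series: 970000 + 50 = 970050 Ω.

970050 Ω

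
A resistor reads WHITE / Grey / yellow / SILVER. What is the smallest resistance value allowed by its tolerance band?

882000 Ω

White → 9 (first significant figure)
Grey → 8 (second significant figure)
Yellow → ×10^4 multiplier
Silver → ±10% tolerance
98 × 10000 = 980000 Ω
Smallest = 980000 × (1 − 10/100) = 882000 Ω.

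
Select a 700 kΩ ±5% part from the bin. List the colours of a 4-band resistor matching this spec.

700000 Ω = 70 × 10^4.
7 → violet
0 → black
Multiplier 10^4 → yellow.
±5% tolerance → gold.

violet, black, yellow, gold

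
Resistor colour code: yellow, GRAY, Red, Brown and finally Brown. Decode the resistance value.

Yellow → 4 (first significant figure)
Grey → 8 (second significant figure)
Red → 2 (third significant figure)
Brown → ×10 multiplier
482 × 10 = 4820 Ω

4820 Ω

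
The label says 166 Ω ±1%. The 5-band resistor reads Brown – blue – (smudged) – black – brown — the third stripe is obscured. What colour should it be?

166 Ω = 166 × 10^0.
The third band gives digit 6 of the significand, and 6 is blue.

blue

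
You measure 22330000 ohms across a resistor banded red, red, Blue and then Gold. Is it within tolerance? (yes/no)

yes

Red → 2 (first significant figure)
Red → 2 (second significant figure)
Blue → ×10^6 multiplier
Gold → ±5% tolerance
22 × 1000000 = 22000000 Ω
Allowed range: 20900000 Ω to 23100000 Ω.
22330000 ohms lies inside that range.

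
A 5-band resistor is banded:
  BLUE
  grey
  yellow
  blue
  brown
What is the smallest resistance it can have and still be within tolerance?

Blue → 6 (first significant figure)
Grey → 8 (second significant figure)
Yellow → 4 (third significant figure)
Blue → ×10^6 multiplier
Brown → ±1% tolerance
684 × 1000000 = 684000000 Ω
Smallest = 684000000 × (1 − 1/100) = 677160000 Ω.

677160000 Ω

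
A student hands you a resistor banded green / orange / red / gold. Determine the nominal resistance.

Green → 5 (first significant figure)
Orange → 3 (second significant figure)
Red → ×10^2 multiplier
53 × 100 = 5300 Ω

5300 Ω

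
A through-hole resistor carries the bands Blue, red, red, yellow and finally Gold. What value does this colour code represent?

Blue → 6 (first significant figure)
Red → 2 (second significant figure)
Red → 2 (third significant figure)
Yellow → ×10^4 multiplier
622 × 10000 = 6220000 Ω

6220000 Ω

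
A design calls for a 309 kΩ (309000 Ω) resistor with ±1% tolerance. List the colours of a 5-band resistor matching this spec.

orange, black, white, orange, brown

309000 Ω = 309 × 10^3.
3 → orange
0 → black
9 → white
Multiplier 10^3 → orange.
±1% tolerance → brown.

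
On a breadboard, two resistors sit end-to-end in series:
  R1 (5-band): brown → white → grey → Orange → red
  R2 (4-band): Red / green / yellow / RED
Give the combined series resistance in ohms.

R1: brown, white, grey → 198; orange ×10^3 → 198000 Ω.
R2: red, green → 25; yellow ×10^4 → 250000 Ω.
Series: 198000 + 250000 = 448000 Ω.

448000 Ω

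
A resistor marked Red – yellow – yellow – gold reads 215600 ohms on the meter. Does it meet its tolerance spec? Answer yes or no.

Red → 2 (first significant figure)
Yellow → 4 (second significant figure)
Yellow → ×10^4 multiplier
Gold → ±5% tolerance
24 × 10000 = 240000 Ω
Allowed range: 228000 Ω to 252000 Ω.
215600 ohms lies outside that range.

no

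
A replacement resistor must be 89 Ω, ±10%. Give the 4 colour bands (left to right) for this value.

89 Ω = 89 × 10^0.
8 → grey
9 → white
Multiplier 10^0 → black.
±10% tolerance → silver.

grey, white, black, silver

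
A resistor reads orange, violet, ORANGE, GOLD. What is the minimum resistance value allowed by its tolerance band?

Orange → 3 (first significant figure)
Violet → 7 (second significant figure)
Orange → ×10^3 multiplier
Gold → ±5% tolerance
37 × 1000 = 37000 Ω
Minimum = 37000 × (1 − 5/100) = 35150 Ω.

35150 Ω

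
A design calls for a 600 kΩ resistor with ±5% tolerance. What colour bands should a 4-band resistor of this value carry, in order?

blue, black, yellow, gold

600000 Ω = 60 × 10^4.
6 → blue
0 → black
Multiplier 10^4 → yellow.
±5% tolerance → gold.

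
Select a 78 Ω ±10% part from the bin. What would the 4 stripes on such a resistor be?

violet, grey, black, silver

78 Ω = 78 × 10^0.
7 → violet
8 → grey
Multiplier 10^0 → black.
±10% tolerance → silver.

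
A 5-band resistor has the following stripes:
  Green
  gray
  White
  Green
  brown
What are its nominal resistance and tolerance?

58900000 Ω ±1%

Green → 5 (first significant figure)
Grey → 8 (second significant figure)
White → 9 (third significant figure)
Green → ×10^5 multiplier
Brown → ±1% tolerance
589 × 100000 = 58900000 Ω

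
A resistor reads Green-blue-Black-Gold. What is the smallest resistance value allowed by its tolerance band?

53.2 Ω

Green → 5 (first significant figure)
Blue → 6 (second significant figure)
Black → ×1 multiplier
Gold → ±5% tolerance
56 × 1 = 56 Ω
Smallest = 56 × (1 − 5/100) = 53.2 Ω.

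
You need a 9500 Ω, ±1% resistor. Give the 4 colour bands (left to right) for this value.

9500 Ω = 95 × 10^2.
9 → white
5 → green
Multiplier 10^2 → red.
±1% tolerance → brown.

white, green, red, brown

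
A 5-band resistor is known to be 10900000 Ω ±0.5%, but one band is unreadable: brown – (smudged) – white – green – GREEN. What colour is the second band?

black

10900000 Ω = 109 × 10^5.
The second band gives digit 0 of the significand, and 0 is black.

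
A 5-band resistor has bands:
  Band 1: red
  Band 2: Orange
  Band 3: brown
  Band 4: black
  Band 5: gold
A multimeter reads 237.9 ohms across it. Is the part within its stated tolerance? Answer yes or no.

yes

Red → 2 (first significant figure)
Orange → 3 (second significant figure)
Brown → 1 (third significant figure)
Black → ×1 multiplier
Gold → ±5% tolerance
231 × 1 = 231 Ω
Allowed range: 219.45 Ω to 242.55 Ω.
237.9 ohms lies inside that range.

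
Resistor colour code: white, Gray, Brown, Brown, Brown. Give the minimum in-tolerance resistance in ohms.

9711.9 Ω

White → 9 (first significant figure)
Grey → 8 (second significant figure)
Brown → 1 (third significant figure)
Brown → ×10 multiplier
Brown → ±1% tolerance
981 × 10 = 9810 Ω
Minimum = 9810 × (1 − 1/100) = 9711.9 Ω.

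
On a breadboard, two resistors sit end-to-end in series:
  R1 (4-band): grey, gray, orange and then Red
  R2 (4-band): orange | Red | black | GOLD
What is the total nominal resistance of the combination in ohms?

88032 Ω

R1: grey, grey → 88; orange ×10^3 → 88000 Ω.
R2: orange, red → 32; black ×1 → 32 Ω.
Series: 88000 + 32 = 88032 Ω.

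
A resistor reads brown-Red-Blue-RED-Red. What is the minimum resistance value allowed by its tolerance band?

12348 Ω

Brown → 1 (first significant figure)
Red → 2 (second significant figure)
Blue → 6 (third significant figure)
Red → ×10^2 multiplier
Red → ±2% tolerance
126 × 100 = 12600 Ω
Minimum = 12600 × (1 − 2/100) = 12348 Ω.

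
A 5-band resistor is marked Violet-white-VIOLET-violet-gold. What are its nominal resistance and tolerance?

7970000000 Ω ±5%

Violet → 7 (first significant figure)
White → 9 (second significant figure)
Violet → 7 (third significant figure)
Violet → ×10^7 multiplier
Gold → ±5% tolerance
797 × 10000000 = 7970000000 Ω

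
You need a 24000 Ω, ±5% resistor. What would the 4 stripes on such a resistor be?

red, yellow, orange, gold

24000 Ω = 24 × 10^3.
2 → red
4 → yellow
Multiplier 10^3 → orange.
±5% tolerance → gold.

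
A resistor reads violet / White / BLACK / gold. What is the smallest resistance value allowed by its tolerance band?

75.05 Ω

Violet → 7 (first significant figure)
White → 9 (second significant figure)
Black → ×1 multiplier
Gold → ±5% tolerance
79 × 1 = 79 Ω
Smallest = 79 × (1 − 5/100) = 75.05 Ω.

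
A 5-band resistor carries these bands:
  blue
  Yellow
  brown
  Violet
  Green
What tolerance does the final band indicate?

The last band, green, is the tolerance band.
Green corresponds to ±0.5%.

±0.5%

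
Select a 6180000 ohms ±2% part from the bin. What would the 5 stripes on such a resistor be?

blue, brown, grey, yellow, red

6180000 Ω = 618 × 10^4.
6 → blue
1 → brown
8 → grey
Multiplier 10^4 → yellow.
±2% tolerance → red.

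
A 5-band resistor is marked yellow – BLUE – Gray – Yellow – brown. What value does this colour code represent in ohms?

Yellow → 4 (first significant figure)
Blue → 6 (second significant figure)
Grey → 8 (third significant figure)
Yellow → ×10^4 multiplier
468 × 10000 = 4680000 Ω

4680000 Ω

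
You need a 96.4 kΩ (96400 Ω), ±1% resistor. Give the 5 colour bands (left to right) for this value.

white, blue, yellow, red, brown

96400 Ω = 964 × 10^2.
9 → white
6 → blue
4 → yellow
Multiplier 10^2 → red.
±1% tolerance → brown.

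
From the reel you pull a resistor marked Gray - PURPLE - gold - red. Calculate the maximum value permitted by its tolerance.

Grey → 8 (first significant figure)
Violet → 7 (second significant figure)
Gold → ×0.1 multiplier
Red → ±2% tolerance
87 × 0.1 = 8.7 Ω
Maximum = 8.7 × (1 + 2/100) = 8.874 Ω.

8.874 Ω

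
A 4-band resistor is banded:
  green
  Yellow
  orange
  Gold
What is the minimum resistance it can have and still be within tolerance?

51300 Ω

Green → 5 (first significant figure)
Yellow → 4 (second significant figure)
Orange → ×10^3 multiplier
Gold → ±5% tolerance
54 × 1000 = 54000 Ω
Minimum = 54000 × (1 − 5/100) = 51300 Ω.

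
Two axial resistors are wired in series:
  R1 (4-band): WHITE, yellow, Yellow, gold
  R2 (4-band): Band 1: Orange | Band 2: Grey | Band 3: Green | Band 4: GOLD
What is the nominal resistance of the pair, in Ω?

4740000 Ω

R1: white, yellow → 94; yellow ×10^4 → 940000 Ω.
R2: orange, grey → 38; green ×10^5 → 3800000 Ω.
Series: 940000 + 3800000 = 4740000 Ω.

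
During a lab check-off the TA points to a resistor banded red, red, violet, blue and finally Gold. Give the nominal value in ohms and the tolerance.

Red → 2 (first significant figure)
Red → 2 (second significant figure)
Violet → 7 (third significant figure)
Blue → ×10^6 multiplier
Gold → ±5% tolerance
227 × 1000000 = 227000000 Ω

227000000 Ω ±5%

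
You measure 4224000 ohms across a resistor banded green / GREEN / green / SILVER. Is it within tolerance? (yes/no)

no

Green → 5 (first significant figure)
Green → 5 (second significant figure)
Green → ×10^5 multiplier
Silver → ±10% tolerance
55 × 100000 = 5500000 Ω
Allowed range: 4950000 Ω to 6050000 Ω.
4224000 ohms lies outside that range.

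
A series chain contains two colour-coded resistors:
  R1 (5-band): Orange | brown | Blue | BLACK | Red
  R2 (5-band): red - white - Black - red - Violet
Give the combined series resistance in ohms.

R1: orange, brown, blue → 316; black ×1 → 316 Ω.
R2: red, white, black → 290; red ×10^2 → 29000 Ω.
Series: 316 + 29000 = 29316 Ω.

29316 Ω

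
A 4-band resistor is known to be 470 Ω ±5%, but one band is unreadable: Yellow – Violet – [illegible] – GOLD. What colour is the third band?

470 Ω = 47 × 10^1.
The third band is the multiplier, 10^1, which is brown.

brown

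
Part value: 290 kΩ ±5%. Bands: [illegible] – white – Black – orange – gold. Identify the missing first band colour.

red

290000 Ω = 290 × 10^3.
The first band gives digit 2 of the significand, and 2 is red.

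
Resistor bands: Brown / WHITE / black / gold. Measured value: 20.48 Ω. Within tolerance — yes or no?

Brown → 1 (first significant figure)
White → 9 (second significant figure)
Black → ×1 multiplier
Gold → ±5% tolerance
19 × 1 = 19 Ω
Allowed range: 18.05 Ω to 19.95 Ω.
20.48 Ω lies outside that range.

no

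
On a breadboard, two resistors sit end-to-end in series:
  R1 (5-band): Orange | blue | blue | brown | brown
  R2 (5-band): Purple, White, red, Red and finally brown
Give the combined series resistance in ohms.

R1: orange, blue, blue → 366; brown ×10 → 3660 Ω.
R2: violet, white, red → 792; red ×10^2 → 79200 Ω.
Series: 3660 + 79200 = 82860 Ω.

82860 Ω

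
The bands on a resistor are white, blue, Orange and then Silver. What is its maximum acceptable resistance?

White → 9 (first significant figure)
Blue → 6 (second significant figure)
Orange → ×10^3 multiplier
Silver → ±10% tolerance
96 × 1000 = 96000 Ω
Maximum = 96000 × (1 + 10/100) = 105600 Ω.

105600 Ω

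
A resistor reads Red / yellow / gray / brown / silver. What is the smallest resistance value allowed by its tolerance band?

Red → 2 (first significant figure)
Yellow → 4 (second significant figure)
Grey → 8 (third significant figure)
Brown → ×10 multiplier
Silver → ±10% tolerance
248 × 10 = 2480 Ω
Smallest = 2480 × (1 − 10/100) = 2232 Ω.

2232 Ω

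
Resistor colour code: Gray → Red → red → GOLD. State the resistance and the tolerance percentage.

8200 Ω ±5%

Grey → 8 (first significant figure)
Red → 2 (second significant figure)
Red → ×10^2 multiplier
Gold → ±5% tolerance
82 × 100 = 8200 Ω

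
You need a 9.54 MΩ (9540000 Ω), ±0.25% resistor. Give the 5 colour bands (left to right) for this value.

9540000 Ω = 954 × 10^4.
9 → white
5 → green
4 → yellow
Multiplier 10^4 → yellow.
±0.25% tolerance → blue.

white, green, yellow, yellow, blue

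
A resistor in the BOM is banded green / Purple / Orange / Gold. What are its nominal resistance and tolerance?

57000 Ω ±5%

Green → 5 (first significant figure)
Violet → 7 (second significant figure)
Orange → ×10^3 multiplier
Gold → ±5% tolerance
57 × 1000 = 57000 Ω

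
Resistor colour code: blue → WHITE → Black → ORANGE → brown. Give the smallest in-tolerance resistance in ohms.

Blue → 6 (first significant figure)
White → 9 (second significant figure)
Black → 0 (third significant figure)
Orange → ×10^3 multiplier
Brown → ±1% tolerance
690 × 1000 = 690000 Ω
Smallest = 690000 × (1 − 1/100) = 683100 Ω.

683100 Ω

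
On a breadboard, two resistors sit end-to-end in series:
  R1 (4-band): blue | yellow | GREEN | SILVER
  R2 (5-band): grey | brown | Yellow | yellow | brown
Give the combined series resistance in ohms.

14540000 Ω

R1: blue, yellow → 64; green ×10^5 → 6400000 Ω.
R2: grey, brown, yellow → 814; yellow ×10^4 → 8140000 Ω.
Series: 6400000 + 8140000 = 14540000 Ω.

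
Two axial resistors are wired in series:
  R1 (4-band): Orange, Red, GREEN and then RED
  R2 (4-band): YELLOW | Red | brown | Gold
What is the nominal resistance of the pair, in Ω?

3200420 Ω

R1: orange, red → 32; green ×10^5 → 3200000 Ω.
R2: yellow, red → 42; brown ×10 → 420 Ω.
Series: 3200000 + 420 = 3200420 Ω.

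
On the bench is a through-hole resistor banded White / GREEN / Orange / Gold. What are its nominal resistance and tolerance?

95000 Ω ±5%

White → 9 (first significant figure)
Green → 5 (second significant figure)
Orange → ×10^3 multiplier
Gold → ±5% tolerance
95 × 1000 = 95000 Ω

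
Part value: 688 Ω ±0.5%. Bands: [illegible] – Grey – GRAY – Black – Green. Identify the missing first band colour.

688 Ω = 688 × 10^0.
The first band gives digit 6 of the significand, and 6 is blue.

blue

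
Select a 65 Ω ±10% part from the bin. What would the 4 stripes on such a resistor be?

65 Ω = 65 × 10^0.
6 → blue
5 → green
Multiplier 10^0 → black.
±10% tolerance → silver.

blue, green, black, silver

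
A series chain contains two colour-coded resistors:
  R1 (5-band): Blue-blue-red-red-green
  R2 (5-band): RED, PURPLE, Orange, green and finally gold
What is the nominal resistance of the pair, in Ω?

R1: blue, blue, red → 662; red ×10^2 → 66200 Ω.
R2: red, violet, orange → 273; green ×10^5 → 27300000 Ω.
Series: 66200 + 27300000 = 27366200 Ω.

27366200 Ω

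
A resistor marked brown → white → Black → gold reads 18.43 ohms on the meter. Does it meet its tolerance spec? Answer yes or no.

yes

Brown → 1 (first significant figure)
White → 9 (second significant figure)
Black → ×1 multiplier
Gold → ±5% tolerance
19 × 1 = 19 Ω
Allowed range: 18.05 Ω to 19.95 Ω.
18.43 ohms lies inside that range.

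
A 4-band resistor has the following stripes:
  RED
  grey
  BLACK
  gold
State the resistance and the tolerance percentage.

Red → 2 (first significant figure)
Grey → 8 (second significant figure)
Black → ×1 multiplier
Gold → ±5% tolerance
28 × 1 = 28 Ω

28 Ω ±5%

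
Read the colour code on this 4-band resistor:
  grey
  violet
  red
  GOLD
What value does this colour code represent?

8700 Ω

Grey → 8 (first significant figure)
Violet → 7 (second significant figure)
Red → ×10^2 multiplier
87 × 100 = 8700 Ω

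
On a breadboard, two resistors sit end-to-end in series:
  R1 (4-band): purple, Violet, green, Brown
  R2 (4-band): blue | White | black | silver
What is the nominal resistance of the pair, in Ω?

7700069 Ω

R1: violet, violet → 77; green ×10^5 → 7700000 Ω.
R2: blue, white → 69; black ×1 → 69 Ω.
Series: 7700000 + 69 = 7700069 Ω.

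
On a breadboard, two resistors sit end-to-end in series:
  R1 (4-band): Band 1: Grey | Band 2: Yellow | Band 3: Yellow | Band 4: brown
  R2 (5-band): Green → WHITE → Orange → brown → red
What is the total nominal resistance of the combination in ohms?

845930 Ω

R1: grey, yellow → 84; yellow ×10^4 → 840000 Ω.
R2: green, white, orange → 593; brown ×10 → 5930 Ω.
Series: 840000 + 5930 = 845930 Ω.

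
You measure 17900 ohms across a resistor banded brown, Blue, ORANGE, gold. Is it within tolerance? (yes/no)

no

Brown → 1 (first significant figure)
Blue → 6 (second significant figure)
Orange → ×10^3 multiplier
Gold → ±5% tolerance
16 × 1000 = 16000 Ω
Allowed range: 15200 Ω to 16800 Ω.
17900 ohms lies outside that range.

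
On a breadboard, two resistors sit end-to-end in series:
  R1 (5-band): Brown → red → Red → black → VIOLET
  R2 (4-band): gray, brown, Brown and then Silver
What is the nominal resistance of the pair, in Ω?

R1: brown, red, red → 122; black ×1 → 122 Ω.
R2: grey, brown → 81; brown ×10 → 810 Ω.
Series: 122 + 810 = 932 Ω.

932 Ω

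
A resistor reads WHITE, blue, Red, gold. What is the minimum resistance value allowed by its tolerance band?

9120 Ω

White → 9 (first significant figure)
Blue → 6 (second significant figure)
Red → ×10^2 multiplier
Gold → ±5% tolerance
96 × 100 = 9600 Ω
Minimum = 9600 × (1 − 5/100) = 9120 Ω.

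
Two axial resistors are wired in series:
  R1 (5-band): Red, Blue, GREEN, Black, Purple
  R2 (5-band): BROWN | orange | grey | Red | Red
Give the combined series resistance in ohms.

14065 Ω

R1: red, blue, green → 265; black ×1 → 265 Ω.
R2: brown, orange, grey → 138; red ×10^2 → 13800 Ω.
Series: 265 + 13800 = 14065 Ω.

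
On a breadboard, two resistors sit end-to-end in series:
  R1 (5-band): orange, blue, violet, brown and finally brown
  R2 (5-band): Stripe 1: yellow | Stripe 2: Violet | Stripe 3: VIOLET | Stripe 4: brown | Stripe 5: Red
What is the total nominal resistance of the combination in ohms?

8440 Ω

R1: orange, blue, violet → 367; brown ×10 → 3670 Ω.
R2: yellow, violet, violet → 477; brown ×10 → 4770 Ω.
Series: 3670 + 4770 = 8440 Ω.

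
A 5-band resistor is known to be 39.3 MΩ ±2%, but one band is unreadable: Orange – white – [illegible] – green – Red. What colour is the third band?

orange

39300000 Ω = 393 × 10^5.
The third band gives digit 3 of the significand, and 3 is orange.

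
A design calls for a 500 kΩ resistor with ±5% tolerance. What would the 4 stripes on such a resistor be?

500000 Ω = 50 × 10^4.
5 → green
0 → black
Multiplier 10^4 → yellow.
±5% tolerance → gold.

green, black, yellow, gold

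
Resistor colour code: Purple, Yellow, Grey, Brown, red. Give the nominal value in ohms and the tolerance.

Violet → 7 (first significant figure)
Yellow → 4 (second significant figure)
Grey → 8 (third significant figure)
Brown → ×10 multiplier
Red → ±2% tolerance
748 × 10 = 7480 Ω

7480 Ω ±2%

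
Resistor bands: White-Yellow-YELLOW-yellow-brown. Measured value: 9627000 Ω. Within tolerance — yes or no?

no

White → 9 (first significant figure)
Yellow → 4 (second significant figure)
Yellow → 4 (third significant figure)
Yellow → ×10^4 multiplier
Brown → ±1% tolerance
944 × 10000 = 9440000 Ω
Allowed range: 9345600 Ω to 9534400 Ω.
9627000 Ω lies outside that range.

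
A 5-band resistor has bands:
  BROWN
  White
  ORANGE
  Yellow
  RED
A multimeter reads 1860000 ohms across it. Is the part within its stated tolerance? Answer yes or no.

no

Brown → 1 (first significant figure)
White → 9 (second significant figure)
Orange → 3 (third significant figure)
Yellow → ×10^4 multiplier
Red → ±2% tolerance
193 × 10000 = 1930000 Ω
Allowed range: 1891400 Ω to 1968600 Ω.
1860000 ohms lies outside that range.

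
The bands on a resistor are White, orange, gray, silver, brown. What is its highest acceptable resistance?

White → 9 (first significant figure)
Orange → 3 (second significant figure)
Grey → 8 (third significant figure)
Silver → ×0.01 multiplier
Brown → ±1% tolerance
938 × 0.01 = 9.38 Ω
Highest = 9.38 × (1 + 1/100) = 9.4738 Ω.

9.4738 Ω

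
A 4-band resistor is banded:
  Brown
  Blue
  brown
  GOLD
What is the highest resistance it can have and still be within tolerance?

Brown → 1 (first significant figure)
Blue → 6 (second significant figure)
Brown → ×10 multiplier
Gold → ±5% tolerance
16 × 10 = 160 Ω
Highest = 160 × (1 + 5/100) = 168 Ω.

168 Ω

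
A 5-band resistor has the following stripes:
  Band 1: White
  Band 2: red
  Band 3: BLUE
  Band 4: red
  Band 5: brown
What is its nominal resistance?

White → 9 (first significant figure)
Red → 2 (second significant figure)
Blue → 6 (third significant figure)
Red → ×10^2 multiplier
926 × 100 = 92600 Ω

92600 Ω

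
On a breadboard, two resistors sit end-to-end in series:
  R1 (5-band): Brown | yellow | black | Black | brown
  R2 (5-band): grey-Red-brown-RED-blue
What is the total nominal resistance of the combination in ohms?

R1: brown, yellow, black → 140; black ×1 → 140 Ω.
R2: grey, red, brown → 821; red ×10^2 → 82100 Ω.
Series: 140 + 82100 = 82240 Ω.

82240 Ω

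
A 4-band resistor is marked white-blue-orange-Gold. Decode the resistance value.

White → 9 (first significant figure)
Blue → 6 (second significant figure)
Orange → ×10^3 multiplier
96 × 1000 = 96000 Ω

96000 Ω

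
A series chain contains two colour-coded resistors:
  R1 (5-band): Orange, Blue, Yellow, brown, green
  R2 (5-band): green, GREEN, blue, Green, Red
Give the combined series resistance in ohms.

55603640 Ω

R1: orange, blue, yellow → 364; brown ×10 → 3640 Ω.
R2: green, green, blue → 556; green ×10^5 → 55600000 Ω.
Series: 3640 + 55600000 = 55603640 Ω.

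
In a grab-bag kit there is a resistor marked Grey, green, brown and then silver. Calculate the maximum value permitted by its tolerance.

Grey → 8 (first significant figure)
Green → 5 (second significant figure)
Brown → ×10 multiplier
Silver → ±10% tolerance
85 × 10 = 850 Ω
Maximum = 850 × (1 + 10/100) = 935 Ω.

935 Ω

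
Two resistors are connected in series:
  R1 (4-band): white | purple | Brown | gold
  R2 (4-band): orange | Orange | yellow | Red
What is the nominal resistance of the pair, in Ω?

R1: white, violet → 97; brown ×10 → 970 Ω.
R2: orange, orange → 33; yellow ×10^4 → 330000 Ω.
Series: 970 + 330000 = 330970 Ω.

330970 Ω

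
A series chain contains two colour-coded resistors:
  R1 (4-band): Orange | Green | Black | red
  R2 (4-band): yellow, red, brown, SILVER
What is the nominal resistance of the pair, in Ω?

455 Ω

R1: orange, green → 35; black ×1 → 35 Ω.
R2: yellow, red → 42; brown ×10 → 420 Ω.
Series: 35 + 420 = 455 Ω.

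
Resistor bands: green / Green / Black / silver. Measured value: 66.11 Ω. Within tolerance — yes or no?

no

Green → 5 (first significant figure)
Green → 5 (second significant figure)
Black → ×1 multiplier
Silver → ±10% tolerance
55 × 1 = 55 Ω
Allowed range: 49.5 Ω to 60.5 Ω.
66.11 Ω lies outside that range.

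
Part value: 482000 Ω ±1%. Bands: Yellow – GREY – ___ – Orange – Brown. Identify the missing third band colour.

red

482000 Ω = 482 × 10^3.
The third band gives digit 2 of the significand, and 2 is red.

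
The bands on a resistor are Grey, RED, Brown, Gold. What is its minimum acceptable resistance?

779 Ω

Grey → 8 (first significant figure)
Red → 2 (second significant figure)
Brown → ×10 multiplier
Gold → ±5% tolerance
82 × 10 = 820 Ω
Minimum = 820 × (1 − 5/100) = 779 Ω.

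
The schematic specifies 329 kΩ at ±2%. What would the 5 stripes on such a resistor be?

329000 Ω = 329 × 10^3.
3 → orange
2 → red
9 → white
Multiplier 10^3 → orange.
±2% tolerance → red.

orange, red, white, orange, red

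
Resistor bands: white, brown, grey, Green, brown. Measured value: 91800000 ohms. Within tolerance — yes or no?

yes

White → 9 (first significant figure)
Brown → 1 (second significant figure)
Grey → 8 (third significant figure)
Green → ×10^5 multiplier
Brown → ±1% tolerance
918 × 100000 = 91800000 Ω
Allowed range: 90882000 Ω to 92718000 Ω.
91800000 ohms lies inside that range.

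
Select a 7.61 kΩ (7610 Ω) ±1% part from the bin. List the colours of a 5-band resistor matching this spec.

7610 Ω = 761 × 10^1.
7 → violet
6 → blue
1 → brown
Multiplier 10^1 → brown.
±1% tolerance → brown.

violet, blue, brown, brown, brown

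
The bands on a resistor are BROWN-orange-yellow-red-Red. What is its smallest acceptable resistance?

Brown → 1 (first significant figure)
Orange → 3 (second significant figure)
Yellow → 4 (third significant figure)
Red → ×10^2 multiplier
Red → ±2% tolerance
134 × 100 = 13400 Ω
Smallest = 13400 × (1 − 2/100) = 13132 Ω.

13132 Ω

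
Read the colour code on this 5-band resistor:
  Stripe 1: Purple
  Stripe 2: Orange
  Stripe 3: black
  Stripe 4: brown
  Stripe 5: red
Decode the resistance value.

7300 Ω

Violet → 7 (first significant figure)
Orange → 3 (second significant figure)
Black → 0 (third significant figure)
Brown → ×10 multiplier
730 × 10 = 7300 Ω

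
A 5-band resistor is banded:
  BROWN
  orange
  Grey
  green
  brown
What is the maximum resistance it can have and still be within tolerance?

Brown → 1 (first significant figure)
Orange → 3 (second significant figure)
Grey → 8 (third significant figure)
Green → ×10^5 multiplier
Brown → ±1% tolerance
138 × 100000 = 13800000 Ω
Maximum = 13800000 × (1 + 1/100) = 13938000 Ω.

13938000 Ω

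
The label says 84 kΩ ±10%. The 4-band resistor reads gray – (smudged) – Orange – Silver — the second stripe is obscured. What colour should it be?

yellow

84000 Ω = 84 × 10^3.
The second band gives digit 4 of the significand, and 4 is yellow.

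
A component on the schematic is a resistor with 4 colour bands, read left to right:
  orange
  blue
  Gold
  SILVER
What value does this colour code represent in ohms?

3.6 Ω

Orange → 3 (first significant figure)
Blue → 6 (second significant figure)
Gold → ×0.1 multiplier
36 × 0.1 = 3.6 Ω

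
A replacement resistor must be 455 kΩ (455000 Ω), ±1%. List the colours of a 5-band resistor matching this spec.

yellow, green, green, orange, brown

455000 Ω = 455 × 10^3.
4 → yellow
5 → green
5 → green
Multiplier 10^3 → orange.
±1% tolerance → brown.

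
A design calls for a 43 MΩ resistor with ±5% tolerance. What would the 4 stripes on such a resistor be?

43000000 Ω = 43 × 10^6.
4 → yellow
3 → orange
Multiplier 10^6 → blue.
±5% tolerance → gold.

yellow, orange, blue, gold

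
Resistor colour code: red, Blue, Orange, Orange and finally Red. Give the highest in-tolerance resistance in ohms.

268260 Ω

Red → 2 (first significant figure)
Blue → 6 (second significant figure)
Orange → 3 (third significant figure)
Orange → ×10^3 multiplier
Red → ±2% tolerance
263 × 1000 = 263000 Ω
Highest = 263000 × (1 + 2/100) = 268260 Ω.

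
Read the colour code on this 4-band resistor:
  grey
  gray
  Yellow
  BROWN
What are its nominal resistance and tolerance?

Grey → 8 (first significant figure)
Grey → 8 (second significant figure)
Yellow → ×10^4 multiplier
Brown → ±1% tolerance
88 × 10000 = 880000 Ω

880000 Ω ±1%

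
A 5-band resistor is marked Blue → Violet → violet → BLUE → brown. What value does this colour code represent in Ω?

Blue → 6 (first significant figure)
Violet → 7 (second significant figure)
Violet → 7 (third significant figure)
Blue → ×10^6 multiplier
677 × 1000000 = 677000000 Ω

677000000 Ω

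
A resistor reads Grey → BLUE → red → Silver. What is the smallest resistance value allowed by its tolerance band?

Grey → 8 (first significant figure)
Blue → 6 (second significant figure)
Red → ×10^2 multiplier
Silver → ±10% tolerance
86 × 100 = 8600 Ω
Smallest = 8600 × (1 − 10/100) = 7740 Ω.

7740 Ω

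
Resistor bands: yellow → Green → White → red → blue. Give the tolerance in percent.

The last band, blue, is the tolerance band.
Blue corresponds to ±0.25%.

±0.25%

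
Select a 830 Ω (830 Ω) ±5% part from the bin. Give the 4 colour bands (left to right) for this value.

830 Ω = 83 × 10^1.
8 → grey
3 → orange
Multiplier 10^1 → brown.
±5% tolerance → gold.

grey, orange, brown, gold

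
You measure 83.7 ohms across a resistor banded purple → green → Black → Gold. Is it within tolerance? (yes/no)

Violet → 7 (first significant figure)
Green → 5 (second significant figure)
Black → ×1 multiplier
Gold → ±5% tolerance
75 × 1 = 75 Ω
Allowed range: 71.25 Ω to 78.75 Ω.
83.7 ohms lies outside that range.

no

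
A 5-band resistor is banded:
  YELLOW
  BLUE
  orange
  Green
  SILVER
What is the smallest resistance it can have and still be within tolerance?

41670000 Ω

Yellow → 4 (first significant figure)
Blue → 6 (second significant figure)
Orange → 3 (third significant figure)
Green → ×10^5 multiplier
Silver → ±10% tolerance
463 × 100000 = 46300000 Ω
Smallest = 46300000 × (1 − 10/100) = 41670000 Ω.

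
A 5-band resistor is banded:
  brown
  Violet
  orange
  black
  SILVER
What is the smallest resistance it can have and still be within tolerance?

155.7 Ω

Brown → 1 (first significant figure)
Violet → 7 (second significant figure)
Orange → 3 (third significant figure)
Black → ×1 multiplier
Silver → ±10% tolerance
173 × 1 = 173 Ω
Smallest = 173 × (1 − 10/100) = 155.7 Ω.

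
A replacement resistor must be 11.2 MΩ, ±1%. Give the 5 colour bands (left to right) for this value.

11200000 Ω = 112 × 10^5.
1 → brown
1 → brown
2 → red
Multiplier 10^5 → green.
±1% tolerance → brown.

brown, brown, red, green, brown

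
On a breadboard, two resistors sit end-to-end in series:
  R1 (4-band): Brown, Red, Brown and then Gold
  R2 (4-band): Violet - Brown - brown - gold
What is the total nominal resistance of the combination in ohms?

R1: brown, red → 12; brown ×10 → 120 Ω.
R2: violet, brown → 71; brown ×10 → 710 Ω.
Series: 120 + 710 = 830 Ω.

830 Ω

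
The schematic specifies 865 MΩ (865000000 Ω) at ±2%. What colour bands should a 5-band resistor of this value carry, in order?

865000000 Ω = 865 × 10^6.
8 → grey
6 → blue
5 → green
Multiplier 10^6 → blue.
±2% tolerance → red.

grey, blue, green, blue, red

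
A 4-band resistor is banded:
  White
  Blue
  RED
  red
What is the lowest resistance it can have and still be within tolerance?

9408 Ω

White → 9 (first significant figure)
Blue → 6 (second significant figure)
Red → ×10^2 multiplier
Red → ±2% tolerance
96 × 100 = 9600 Ω
Lowest = 9600 × (1 − 2/100) = 9408 Ω.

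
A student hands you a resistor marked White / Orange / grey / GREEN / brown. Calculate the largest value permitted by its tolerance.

94738000 Ω

White → 9 (first significant figure)
Orange → 3 (second significant figure)
Grey → 8 (third significant figure)
Green → ×10^5 multiplier
Brown → ±1% tolerance
938 × 100000 = 93800000 Ω
Largest = 93800000 × (1 + 1/100) = 94738000 Ω.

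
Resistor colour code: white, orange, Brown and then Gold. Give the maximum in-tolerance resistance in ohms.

976.5 Ω

White → 9 (first significant figure)
Orange → 3 (second significant figure)
Brown → ×10 multiplier
Gold → ±5% tolerance
93 × 10 = 930 Ω
Maximum = 930 × (1 + 5/100) = 976.5 Ω.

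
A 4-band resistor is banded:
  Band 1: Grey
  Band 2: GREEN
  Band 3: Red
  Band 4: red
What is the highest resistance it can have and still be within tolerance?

8670 Ω

Grey → 8 (first significant figure)
Green → 5 (second significant figure)
Red → ×10^2 multiplier
Red → ±2% tolerance
85 × 100 = 8500 Ω
Highest = 8500 × (1 + 2/100) = 8670 Ω.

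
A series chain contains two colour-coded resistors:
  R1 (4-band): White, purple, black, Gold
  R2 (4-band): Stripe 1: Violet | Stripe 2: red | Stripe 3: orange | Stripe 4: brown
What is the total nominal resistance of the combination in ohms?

72097 Ω

R1: white, violet → 97; black ×1 → 97 Ω.
R2: violet, red → 72; orange ×10^3 → 72000 Ω.
Series: 97 + 72000 = 72097 Ω.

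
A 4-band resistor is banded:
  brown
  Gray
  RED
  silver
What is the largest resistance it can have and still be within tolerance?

Brown → 1 (first significant figure)
Grey → 8 (second significant figure)
Red → ×10^2 multiplier
Silver → ±10% tolerance
18 × 100 = 1800 Ω
Largest = 1800 × (1 + 10/100) = 1980 Ω.

1980 Ω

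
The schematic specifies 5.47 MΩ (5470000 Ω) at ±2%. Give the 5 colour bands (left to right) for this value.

5470000 Ω = 547 × 10^4.
5 → green
4 → yellow
7 → violet
Multiplier 10^4 → yellow.
±2% tolerance → red.

green, yellow, violet, yellow, red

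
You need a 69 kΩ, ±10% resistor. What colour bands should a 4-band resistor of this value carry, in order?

69000 Ω = 69 × 10^3.
6 → blue
9 → white
Multiplier 10^3 → orange.
±10% tolerance → silver.

blue, white, orange, silver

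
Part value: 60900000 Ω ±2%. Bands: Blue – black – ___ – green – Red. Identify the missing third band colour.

white

60900000 Ω = 609 × 10^5.
The third band gives digit 9 of the significand, and 9 is white.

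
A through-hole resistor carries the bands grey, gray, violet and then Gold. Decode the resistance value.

Grey → 8 (first significant figure)
Grey → 8 (second significant figure)
Violet → ×10^7 multiplier
88 × 10000000 = 880000000 Ω

880000000 Ω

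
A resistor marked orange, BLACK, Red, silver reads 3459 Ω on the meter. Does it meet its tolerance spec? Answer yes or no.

no

Orange → 3 (first significant figure)
Black → 0 (second significant figure)
Red → ×10^2 multiplier
Silver → ±10% tolerance
30 × 100 = 3000 Ω
Allowed range: 2700 Ω to 3300 Ω.
3459 Ω lies outside that range.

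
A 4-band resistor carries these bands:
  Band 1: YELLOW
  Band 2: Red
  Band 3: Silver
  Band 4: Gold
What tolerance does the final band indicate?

The last band, gold, is the tolerance band.
Gold corresponds to ±5%.

±5%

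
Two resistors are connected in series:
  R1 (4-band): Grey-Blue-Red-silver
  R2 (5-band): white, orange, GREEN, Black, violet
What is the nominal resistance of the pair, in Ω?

9535 Ω

R1: grey, blue → 86; red ×10^2 → 8600 Ω.
R2: white, orange, green → 935; black ×1 → 935 Ω.
Series: 8600 + 935 = 9535 Ω.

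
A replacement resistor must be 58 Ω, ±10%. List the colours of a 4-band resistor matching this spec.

green, grey, black, silver

58 Ω = 58 × 10^0.
5 → green
8 → grey
Multiplier 10^0 → black.
±10% tolerance → silver.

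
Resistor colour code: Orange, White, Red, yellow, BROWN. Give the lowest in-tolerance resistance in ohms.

Orange → 3 (first significant figure)
White → 9 (second significant figure)
Red → 2 (third significant figure)
Yellow → ×10^4 multiplier
Brown → ±1% tolerance
392 × 10000 = 3920000 Ω
Lowest = 3920000 × (1 − 1/100) = 3880800 Ω.

3880800 Ω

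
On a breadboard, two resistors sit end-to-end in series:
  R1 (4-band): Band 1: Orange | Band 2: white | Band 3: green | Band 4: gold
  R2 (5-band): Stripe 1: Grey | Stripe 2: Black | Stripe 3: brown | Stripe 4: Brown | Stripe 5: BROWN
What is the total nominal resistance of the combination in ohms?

R1: orange, white → 39; green ×10^5 → 3900000 Ω.
R2: grey, black, brown → 801; brown ×10 → 8010 Ω.
Series: 3900000 + 8010 = 3908010 Ω.

3908010 Ω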